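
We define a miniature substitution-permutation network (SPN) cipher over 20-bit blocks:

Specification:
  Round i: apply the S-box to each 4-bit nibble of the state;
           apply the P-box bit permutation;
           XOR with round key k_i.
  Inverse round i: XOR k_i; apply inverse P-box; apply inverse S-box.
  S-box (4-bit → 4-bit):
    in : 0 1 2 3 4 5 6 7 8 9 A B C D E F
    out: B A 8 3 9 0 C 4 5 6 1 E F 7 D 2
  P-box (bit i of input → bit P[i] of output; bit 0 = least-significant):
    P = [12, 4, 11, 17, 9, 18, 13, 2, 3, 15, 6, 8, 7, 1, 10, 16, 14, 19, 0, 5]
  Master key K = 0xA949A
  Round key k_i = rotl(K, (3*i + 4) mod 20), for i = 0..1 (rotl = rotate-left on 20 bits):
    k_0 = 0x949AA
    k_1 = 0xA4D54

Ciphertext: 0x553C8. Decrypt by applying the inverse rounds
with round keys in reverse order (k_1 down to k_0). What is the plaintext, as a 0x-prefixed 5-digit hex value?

0x231C2

s_0 = ciphertext = 0x553C8
s_1 = InvRound(s_0, k_1) = 0xFEA0C
s_2 = InvRound(s_1, k_0) = 0x231C2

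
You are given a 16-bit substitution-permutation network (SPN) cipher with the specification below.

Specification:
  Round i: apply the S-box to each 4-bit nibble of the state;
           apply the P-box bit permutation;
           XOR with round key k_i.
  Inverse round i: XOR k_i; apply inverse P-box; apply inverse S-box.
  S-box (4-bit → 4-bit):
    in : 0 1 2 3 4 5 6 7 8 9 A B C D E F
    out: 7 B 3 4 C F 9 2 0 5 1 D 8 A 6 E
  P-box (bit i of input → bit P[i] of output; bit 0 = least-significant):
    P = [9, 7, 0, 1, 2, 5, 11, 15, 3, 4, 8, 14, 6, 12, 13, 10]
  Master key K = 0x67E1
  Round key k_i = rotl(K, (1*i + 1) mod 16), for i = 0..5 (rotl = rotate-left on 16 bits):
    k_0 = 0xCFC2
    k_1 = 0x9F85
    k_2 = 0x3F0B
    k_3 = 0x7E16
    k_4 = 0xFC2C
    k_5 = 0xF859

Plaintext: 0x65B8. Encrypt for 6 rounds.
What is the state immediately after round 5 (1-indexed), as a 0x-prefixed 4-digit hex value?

0xC2C7

s_0 = plaintext = 0x65B8
s_1 = Round(s_0, k_0) = 0x029E
s_2 = Round(s_1, k_1) = 0xA758
s_3 = Round(s_2, k_2) = 0xB77F
s_4 = Round(s_3, k_3) = 0x5AE5
s_5 = Round(s_4, k_4) = 0xC2C7
s_6 = Round(s_5, k_5) = 0x7CC1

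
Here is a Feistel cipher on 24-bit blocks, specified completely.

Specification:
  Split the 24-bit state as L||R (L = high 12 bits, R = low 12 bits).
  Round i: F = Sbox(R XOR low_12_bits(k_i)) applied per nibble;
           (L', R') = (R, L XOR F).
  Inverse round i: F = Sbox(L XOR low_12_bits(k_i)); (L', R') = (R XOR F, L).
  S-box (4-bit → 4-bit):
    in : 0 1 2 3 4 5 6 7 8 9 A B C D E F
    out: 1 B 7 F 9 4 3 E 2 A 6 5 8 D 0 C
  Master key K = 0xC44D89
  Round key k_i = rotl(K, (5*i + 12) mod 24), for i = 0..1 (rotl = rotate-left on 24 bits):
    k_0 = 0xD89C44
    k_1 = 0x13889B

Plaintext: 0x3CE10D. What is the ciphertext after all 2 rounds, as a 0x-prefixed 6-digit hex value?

0xE54281

s_0 = plaintext = 0x3CE10D
s_1 = Round(s_0, k_0) = 0x10DE54
s_2 = Round(s_1, k_1) = 0xE54281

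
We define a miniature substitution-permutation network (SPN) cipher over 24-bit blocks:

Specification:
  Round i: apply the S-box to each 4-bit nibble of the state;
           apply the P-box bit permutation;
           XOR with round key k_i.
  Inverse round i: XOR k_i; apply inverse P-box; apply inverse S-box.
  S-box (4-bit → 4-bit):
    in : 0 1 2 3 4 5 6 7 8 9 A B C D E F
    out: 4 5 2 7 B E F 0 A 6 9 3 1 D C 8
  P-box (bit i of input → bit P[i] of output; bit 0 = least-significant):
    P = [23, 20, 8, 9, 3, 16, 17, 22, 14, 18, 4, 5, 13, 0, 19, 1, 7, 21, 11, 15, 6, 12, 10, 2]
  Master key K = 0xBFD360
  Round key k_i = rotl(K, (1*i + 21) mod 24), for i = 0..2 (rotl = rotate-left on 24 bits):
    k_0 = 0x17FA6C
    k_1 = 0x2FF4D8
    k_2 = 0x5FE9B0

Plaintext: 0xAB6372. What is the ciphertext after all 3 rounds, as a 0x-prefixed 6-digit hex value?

s_0 = plaintext = 0xAB6372
s_1 = Round(s_0, k_0) = 0x2B9ABB
s_2 = Round(s_1, k_1) = 0x96A471
s_3 = Round(s_2, k_2) = 0xFB1412

0xFB1412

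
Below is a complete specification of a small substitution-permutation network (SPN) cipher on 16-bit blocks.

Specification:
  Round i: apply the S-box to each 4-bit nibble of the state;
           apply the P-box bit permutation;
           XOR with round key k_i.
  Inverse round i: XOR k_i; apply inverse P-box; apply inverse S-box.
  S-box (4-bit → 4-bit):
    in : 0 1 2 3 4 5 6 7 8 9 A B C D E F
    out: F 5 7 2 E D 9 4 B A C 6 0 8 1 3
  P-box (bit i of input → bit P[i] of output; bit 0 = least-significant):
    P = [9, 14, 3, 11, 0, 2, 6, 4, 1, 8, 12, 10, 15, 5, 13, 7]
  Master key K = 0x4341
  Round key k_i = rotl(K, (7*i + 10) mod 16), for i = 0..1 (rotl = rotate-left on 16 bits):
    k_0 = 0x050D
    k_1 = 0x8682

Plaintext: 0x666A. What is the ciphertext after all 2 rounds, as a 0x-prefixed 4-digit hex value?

0x0936

s_0 = plaintext = 0x666A
s_1 = Round(s_0, k_0) = 0x8996
s_2 = Round(s_1, k_1) = 0x0936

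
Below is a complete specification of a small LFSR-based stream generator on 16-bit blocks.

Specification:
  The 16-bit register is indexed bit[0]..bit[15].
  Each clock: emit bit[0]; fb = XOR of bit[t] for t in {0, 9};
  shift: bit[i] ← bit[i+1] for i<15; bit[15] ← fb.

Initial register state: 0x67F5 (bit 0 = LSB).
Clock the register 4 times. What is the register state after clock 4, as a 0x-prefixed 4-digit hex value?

0x667F

reg_0 = 0x67F5
clock 1: out=1, reg = 0x33FA
clock 2: out=0, reg = 0x99FD
clock 3: out=1, reg = 0xCCFE
clock 4: out=0, reg = 0x667F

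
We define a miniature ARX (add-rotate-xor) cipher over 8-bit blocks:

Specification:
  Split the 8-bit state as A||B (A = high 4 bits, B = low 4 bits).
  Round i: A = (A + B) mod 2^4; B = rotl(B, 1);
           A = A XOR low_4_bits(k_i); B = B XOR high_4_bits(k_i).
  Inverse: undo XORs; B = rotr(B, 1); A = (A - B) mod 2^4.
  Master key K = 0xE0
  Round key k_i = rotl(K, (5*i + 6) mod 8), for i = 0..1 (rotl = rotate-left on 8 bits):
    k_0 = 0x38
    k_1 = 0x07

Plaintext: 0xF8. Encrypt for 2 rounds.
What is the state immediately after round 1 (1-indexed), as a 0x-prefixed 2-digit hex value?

s_0 = plaintext = 0xF8
s_1 = Round(s_0, k_0) = 0xF2
s_2 = Round(s_1, k_1) = 0x64

0xF2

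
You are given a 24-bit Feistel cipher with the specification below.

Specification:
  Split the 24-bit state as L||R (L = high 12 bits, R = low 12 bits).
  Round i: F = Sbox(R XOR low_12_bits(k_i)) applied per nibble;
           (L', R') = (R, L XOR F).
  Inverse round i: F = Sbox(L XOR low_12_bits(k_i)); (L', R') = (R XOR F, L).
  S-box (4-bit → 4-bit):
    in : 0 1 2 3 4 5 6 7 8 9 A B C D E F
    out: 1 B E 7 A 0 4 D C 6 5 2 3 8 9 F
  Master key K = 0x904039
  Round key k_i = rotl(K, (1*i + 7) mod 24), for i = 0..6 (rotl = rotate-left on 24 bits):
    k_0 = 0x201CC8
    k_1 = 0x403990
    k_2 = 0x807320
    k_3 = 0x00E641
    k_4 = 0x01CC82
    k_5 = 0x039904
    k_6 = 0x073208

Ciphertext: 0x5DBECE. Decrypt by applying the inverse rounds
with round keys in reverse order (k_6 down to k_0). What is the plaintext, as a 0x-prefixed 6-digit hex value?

s_0 = ciphertext = 0x5DBECE
s_1 = InvRound(s_0, k_6) = 0x3495DB
s_2 = InvRound(s_1, k_5) = 0x073349
s_3 = InvRound(s_2, k_4) = 0x0B2073
s_4 = InvRound(s_3, k_3) = 0x4840B2
s_5 = InvRound(s_4, k_2) = 0xDE8484
s_6 = InvRound(s_5, k_1) = 0xE58DE8
s_7 = InvRound(s_6, k_0) = 0x389E58

0x389E58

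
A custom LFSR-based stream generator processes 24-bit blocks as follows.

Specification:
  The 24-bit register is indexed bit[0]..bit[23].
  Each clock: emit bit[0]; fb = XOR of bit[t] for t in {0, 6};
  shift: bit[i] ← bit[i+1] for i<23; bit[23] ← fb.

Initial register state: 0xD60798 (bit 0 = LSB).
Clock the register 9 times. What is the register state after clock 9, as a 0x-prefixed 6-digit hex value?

reg_0 = 0xD60798
clock 1: out=0, reg = 0x6B03CC
clock 2: out=0, reg = 0xB581E6
clock 3: out=0, reg = 0xDAC0F3
clock 4: out=1, reg = 0x6D6079
clock 5: out=1, reg = 0x36B03C
clock 6: out=0, reg = 0x1B581E
clock 7: out=0, reg = 0x0DAC0F
clock 8: out=1, reg = 0x86D607
clock 9: out=1, reg = 0xC36B03

0xC36B03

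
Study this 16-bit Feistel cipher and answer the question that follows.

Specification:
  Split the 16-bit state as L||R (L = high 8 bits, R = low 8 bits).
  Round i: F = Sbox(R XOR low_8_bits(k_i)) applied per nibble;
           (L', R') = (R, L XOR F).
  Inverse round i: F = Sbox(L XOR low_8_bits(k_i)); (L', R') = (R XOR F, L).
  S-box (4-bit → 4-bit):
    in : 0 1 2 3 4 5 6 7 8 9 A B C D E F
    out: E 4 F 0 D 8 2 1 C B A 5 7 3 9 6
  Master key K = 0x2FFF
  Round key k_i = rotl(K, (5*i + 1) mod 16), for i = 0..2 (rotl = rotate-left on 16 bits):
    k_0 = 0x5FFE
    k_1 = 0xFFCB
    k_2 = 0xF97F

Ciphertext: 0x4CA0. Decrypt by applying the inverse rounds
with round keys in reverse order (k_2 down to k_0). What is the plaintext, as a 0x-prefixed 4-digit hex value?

0x1169

s_0 = ciphertext = 0x4CA0
s_1 = InvRound(s_0, k_2) = 0xA04C
s_2 = InvRound(s_1, k_1) = 0x69A0
s_3 = InvRound(s_2, k_0) = 0x1169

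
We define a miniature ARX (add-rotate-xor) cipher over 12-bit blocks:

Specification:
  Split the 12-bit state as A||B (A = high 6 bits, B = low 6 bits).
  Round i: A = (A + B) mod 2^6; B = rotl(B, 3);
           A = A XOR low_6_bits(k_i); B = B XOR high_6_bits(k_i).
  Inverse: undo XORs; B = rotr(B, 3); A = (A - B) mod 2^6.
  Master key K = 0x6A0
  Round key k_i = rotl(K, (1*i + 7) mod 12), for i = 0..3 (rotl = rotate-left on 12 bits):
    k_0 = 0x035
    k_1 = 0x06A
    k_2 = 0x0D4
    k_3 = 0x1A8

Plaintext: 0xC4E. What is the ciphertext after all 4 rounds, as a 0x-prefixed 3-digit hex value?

0x191

s_0 = plaintext = 0xC4E
s_1 = Round(s_0, k_0) = 0x2B1
s_2 = Round(s_1, k_1) = 0x44F
s_3 = Round(s_2, k_2) = 0xD3A
s_4 = Round(s_3, k_3) = 0x191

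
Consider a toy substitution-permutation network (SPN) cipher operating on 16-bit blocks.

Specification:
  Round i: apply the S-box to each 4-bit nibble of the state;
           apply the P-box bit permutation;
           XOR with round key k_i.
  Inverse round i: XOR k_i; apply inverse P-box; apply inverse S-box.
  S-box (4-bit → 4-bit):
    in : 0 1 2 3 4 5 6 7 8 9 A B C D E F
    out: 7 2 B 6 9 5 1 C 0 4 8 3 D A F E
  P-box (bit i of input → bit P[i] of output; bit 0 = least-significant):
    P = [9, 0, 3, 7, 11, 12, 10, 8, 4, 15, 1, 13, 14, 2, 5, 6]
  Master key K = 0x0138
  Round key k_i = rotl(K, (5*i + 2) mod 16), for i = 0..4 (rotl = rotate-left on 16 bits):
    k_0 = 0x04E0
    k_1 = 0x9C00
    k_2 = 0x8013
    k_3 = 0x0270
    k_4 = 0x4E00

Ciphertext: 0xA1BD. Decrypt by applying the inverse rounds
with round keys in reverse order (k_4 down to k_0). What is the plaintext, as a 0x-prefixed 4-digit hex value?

s_0 = ciphertext = 0xA1BD
s_1 = InvRound(s_0, k_4) = 0x02CE
s_2 = InvRound(s_1, k_3) = 0x3587
s_3 = InvRound(s_2, k_2) = 0x12FA
s_4 = InvRound(s_3, k_1) = 0x705C
s_5 = InvRound(s_4, k_0) = 0x0437

0x0437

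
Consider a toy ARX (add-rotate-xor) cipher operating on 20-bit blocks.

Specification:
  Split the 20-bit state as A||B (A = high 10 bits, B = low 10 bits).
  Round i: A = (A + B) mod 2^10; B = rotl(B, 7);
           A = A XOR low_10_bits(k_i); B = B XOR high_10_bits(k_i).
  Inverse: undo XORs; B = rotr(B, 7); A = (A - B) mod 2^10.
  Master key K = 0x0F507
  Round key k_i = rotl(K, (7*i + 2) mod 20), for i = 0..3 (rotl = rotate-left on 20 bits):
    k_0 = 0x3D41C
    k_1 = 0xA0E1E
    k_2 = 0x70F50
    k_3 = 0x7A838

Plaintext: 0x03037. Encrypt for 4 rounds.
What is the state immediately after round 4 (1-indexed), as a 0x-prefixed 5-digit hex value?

0x6BE8F

s_0 = plaintext = 0x03037
s_1 = Round(s_0, k_0) = 0x17F73
s_2 = Round(s_1, k_1) = 0x7336D
s_3 = Round(s_2, k_2) = 0x9A72E
s_4 = Round(s_3, k_3) = 0x6BE8F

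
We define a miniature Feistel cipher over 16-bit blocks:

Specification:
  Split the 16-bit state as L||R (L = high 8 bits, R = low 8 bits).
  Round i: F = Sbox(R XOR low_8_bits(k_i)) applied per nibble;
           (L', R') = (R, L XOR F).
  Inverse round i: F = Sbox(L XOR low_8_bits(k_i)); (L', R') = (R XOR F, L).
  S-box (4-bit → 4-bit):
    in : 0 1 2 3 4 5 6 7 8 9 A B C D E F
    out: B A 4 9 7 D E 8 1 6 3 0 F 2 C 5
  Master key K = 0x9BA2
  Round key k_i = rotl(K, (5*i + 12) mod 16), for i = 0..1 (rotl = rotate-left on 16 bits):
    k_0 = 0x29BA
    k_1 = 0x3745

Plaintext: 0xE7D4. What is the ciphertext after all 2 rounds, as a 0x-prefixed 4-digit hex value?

0x0BA8

s_0 = plaintext = 0xE7D4
s_1 = Round(s_0, k_0) = 0xD40B
s_2 = Round(s_1, k_1) = 0x0BA8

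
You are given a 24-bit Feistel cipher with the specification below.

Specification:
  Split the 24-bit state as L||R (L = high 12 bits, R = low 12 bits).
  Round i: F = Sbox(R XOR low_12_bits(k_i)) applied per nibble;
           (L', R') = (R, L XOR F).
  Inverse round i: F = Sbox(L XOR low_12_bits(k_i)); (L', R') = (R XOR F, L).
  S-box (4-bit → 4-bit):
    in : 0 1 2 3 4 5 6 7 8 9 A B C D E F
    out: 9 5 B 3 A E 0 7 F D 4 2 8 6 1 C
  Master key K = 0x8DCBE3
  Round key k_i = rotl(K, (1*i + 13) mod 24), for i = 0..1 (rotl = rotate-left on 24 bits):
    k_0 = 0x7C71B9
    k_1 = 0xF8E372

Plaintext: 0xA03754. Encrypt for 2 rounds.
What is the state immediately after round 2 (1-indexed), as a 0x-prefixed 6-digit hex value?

0xA15A53

s_0 = plaintext = 0xA03754
s_1 = Round(s_0, k_0) = 0x754A15
s_2 = Round(s_1, k_1) = 0xA15A53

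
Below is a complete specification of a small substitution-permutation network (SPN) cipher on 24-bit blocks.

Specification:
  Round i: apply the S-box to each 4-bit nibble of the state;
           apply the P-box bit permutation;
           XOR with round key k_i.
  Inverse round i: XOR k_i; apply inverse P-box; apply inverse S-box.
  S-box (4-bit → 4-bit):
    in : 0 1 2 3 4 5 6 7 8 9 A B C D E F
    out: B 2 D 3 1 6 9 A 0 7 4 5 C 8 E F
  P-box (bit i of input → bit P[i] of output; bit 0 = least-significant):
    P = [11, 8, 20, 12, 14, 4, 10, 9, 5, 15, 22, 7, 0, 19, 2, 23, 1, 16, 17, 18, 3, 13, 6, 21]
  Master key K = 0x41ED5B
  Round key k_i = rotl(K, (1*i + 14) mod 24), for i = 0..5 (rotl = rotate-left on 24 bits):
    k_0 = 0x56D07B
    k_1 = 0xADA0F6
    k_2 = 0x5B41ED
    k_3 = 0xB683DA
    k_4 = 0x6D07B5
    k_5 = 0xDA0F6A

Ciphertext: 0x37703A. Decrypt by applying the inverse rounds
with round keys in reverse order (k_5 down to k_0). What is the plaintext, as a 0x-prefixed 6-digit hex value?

s_0 = ciphertext = 0x37703A
s_1 = InvRound(s_0, k_5) = 0xE77AF0
s_2 = InvRound(s_1, k_4) = 0x5AF8B0
s_3 = InvRound(s_2, k_3) = 0xF67B60
s_4 = InvRound(s_3, k_2) = 0x07FDD6
s_5 = InvRound(s_4, k_1) = 0xDA74B0
s_6 = InvRound(s_5, k_0) = 0x9607A8

0x9607A8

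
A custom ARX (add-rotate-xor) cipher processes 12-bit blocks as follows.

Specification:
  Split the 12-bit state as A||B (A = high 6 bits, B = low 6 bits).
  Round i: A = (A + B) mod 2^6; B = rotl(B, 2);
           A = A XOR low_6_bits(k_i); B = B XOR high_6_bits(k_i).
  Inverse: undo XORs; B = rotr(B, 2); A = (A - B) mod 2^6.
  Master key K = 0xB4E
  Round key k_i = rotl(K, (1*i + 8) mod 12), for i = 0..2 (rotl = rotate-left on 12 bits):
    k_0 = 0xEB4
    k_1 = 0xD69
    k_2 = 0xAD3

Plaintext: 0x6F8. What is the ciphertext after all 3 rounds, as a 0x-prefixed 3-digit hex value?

0xAAA

s_0 = plaintext = 0x6F8
s_1 = Round(s_0, k_0) = 0x9D9
s_2 = Round(s_1, k_1) = 0xA50
s_3 = Round(s_2, k_2) = 0xAAA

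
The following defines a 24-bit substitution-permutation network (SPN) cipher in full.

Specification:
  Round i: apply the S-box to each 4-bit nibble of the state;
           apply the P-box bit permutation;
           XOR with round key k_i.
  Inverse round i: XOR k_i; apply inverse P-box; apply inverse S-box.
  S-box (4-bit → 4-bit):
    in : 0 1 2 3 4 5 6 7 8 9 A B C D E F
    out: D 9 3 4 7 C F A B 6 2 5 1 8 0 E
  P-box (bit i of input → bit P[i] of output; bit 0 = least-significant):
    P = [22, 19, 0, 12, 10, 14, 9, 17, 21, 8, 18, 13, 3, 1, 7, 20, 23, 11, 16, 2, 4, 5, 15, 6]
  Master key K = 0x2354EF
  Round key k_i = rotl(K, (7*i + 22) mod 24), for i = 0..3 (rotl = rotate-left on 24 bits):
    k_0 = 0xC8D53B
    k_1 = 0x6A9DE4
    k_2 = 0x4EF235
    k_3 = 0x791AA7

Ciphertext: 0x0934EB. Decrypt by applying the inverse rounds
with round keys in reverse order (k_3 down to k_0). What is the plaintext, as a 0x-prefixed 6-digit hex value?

0x3424F3

s_0 = ciphertext = 0x0934EB
s_1 = InvRound(s_0, k_3) = 0xD711BC
s_2 = InvRound(s_1, k_2) = 0x3B0799
s_3 = InvRound(s_2, k_1) = 0x6F1E30
s_4 = InvRound(s_3, k_0) = 0x3424F3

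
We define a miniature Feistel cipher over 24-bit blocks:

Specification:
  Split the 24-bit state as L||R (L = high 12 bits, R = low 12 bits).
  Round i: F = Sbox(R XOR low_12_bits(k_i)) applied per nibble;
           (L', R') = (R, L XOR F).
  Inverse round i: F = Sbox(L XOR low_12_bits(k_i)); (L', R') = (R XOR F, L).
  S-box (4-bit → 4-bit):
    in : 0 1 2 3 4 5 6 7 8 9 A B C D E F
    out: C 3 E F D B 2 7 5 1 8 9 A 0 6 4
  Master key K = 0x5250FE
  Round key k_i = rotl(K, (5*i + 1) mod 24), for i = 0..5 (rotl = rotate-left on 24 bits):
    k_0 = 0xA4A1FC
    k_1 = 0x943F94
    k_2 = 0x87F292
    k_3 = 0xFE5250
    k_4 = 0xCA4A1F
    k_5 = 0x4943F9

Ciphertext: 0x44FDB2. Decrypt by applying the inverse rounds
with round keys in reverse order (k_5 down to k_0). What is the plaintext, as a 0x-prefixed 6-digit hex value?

s_0 = ciphertext = 0x44FDB2
s_1 = InvRound(s_0, k_5) = 0xA2044F
s_2 = InvRound(s_1, k_4) = 0x8BBA20
s_3 = InvRound(s_2, k_3) = 0x2498BB
s_4 = InvRound(s_3, k_2) = 0x4B2249
s_5 = InvRound(s_4, k_1) = 0xBAB4B2
s_6 = InvRound(s_5, k_0) = 0xC05BAB

0xC05BAB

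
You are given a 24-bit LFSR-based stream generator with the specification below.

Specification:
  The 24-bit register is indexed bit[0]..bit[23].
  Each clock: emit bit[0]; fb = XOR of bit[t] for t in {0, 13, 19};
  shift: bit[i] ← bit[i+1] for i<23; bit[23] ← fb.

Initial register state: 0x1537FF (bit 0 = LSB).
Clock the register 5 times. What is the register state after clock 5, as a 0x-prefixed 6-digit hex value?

0xA0A9BF

reg_0 = 0x1537FF
clock 1: out=1, reg = 0x0A9BFF
clock 2: out=1, reg = 0x054DFF
clock 3: out=1, reg = 0x82A6FF
clock 4: out=1, reg = 0x41537F
clock 5: out=1, reg = 0xA0A9BF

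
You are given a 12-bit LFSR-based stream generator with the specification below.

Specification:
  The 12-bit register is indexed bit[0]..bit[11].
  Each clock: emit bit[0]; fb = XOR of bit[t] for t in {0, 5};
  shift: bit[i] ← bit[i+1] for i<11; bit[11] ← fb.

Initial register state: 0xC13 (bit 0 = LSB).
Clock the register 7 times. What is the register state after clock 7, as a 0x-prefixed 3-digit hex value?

0xE78

reg_0 = 0xC13
clock 1: out=1, reg = 0xE09
clock 2: out=1, reg = 0xF04
clock 3: out=0, reg = 0x782
clock 4: out=0, reg = 0x3C1
clock 5: out=1, reg = 0x9E0
clock 6: out=0, reg = 0xCF0
clock 7: out=0, reg = 0xE78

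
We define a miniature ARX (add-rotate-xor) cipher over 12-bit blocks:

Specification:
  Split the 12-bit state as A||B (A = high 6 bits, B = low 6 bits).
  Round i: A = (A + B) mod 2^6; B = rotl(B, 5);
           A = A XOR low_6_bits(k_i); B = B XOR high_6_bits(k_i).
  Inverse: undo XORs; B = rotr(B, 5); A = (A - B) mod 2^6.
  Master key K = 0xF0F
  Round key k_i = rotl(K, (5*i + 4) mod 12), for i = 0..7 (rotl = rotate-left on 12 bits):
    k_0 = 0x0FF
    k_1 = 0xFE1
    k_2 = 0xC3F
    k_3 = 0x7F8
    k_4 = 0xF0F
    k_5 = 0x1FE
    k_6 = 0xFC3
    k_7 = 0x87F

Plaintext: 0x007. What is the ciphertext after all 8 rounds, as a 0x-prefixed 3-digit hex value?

s_0 = plaintext = 0x007
s_1 = Round(s_0, k_0) = 0xE20
s_2 = Round(s_1, k_1) = 0xE6F
s_3 = Round(s_2, k_2) = 0x5C7
s_4 = Round(s_3, k_3) = 0x9BC
s_5 = Round(s_4, k_4) = 0xB62
s_6 = Round(s_5, k_5) = 0xC56
s_7 = Round(s_6, k_6) = 0x134
s_8 = Round(s_7, k_7) = 0x1FB

0x1FB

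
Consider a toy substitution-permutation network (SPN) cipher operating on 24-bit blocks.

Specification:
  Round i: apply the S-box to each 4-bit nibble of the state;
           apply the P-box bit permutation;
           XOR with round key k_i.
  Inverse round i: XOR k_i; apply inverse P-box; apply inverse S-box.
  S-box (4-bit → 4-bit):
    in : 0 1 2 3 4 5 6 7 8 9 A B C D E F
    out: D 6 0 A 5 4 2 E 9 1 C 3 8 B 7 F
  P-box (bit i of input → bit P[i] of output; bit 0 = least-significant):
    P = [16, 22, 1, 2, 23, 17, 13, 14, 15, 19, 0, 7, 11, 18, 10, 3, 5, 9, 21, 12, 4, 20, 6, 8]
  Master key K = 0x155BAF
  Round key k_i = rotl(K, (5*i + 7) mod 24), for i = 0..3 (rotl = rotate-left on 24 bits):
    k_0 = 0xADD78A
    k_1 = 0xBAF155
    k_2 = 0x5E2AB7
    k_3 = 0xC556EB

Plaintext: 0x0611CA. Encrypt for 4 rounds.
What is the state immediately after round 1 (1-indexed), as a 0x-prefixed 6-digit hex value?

s_0 = plaintext = 0x0611CA
s_1 = Round(s_0, k_0) = 0xA190DD
s_2 = Round(s_1, k_1) = 0x593A90
s_3 = Round(s_2, k_2) = 0xDB2A58
s_4 = Round(s_3, k_3) = 0xD4755E

0xA190DD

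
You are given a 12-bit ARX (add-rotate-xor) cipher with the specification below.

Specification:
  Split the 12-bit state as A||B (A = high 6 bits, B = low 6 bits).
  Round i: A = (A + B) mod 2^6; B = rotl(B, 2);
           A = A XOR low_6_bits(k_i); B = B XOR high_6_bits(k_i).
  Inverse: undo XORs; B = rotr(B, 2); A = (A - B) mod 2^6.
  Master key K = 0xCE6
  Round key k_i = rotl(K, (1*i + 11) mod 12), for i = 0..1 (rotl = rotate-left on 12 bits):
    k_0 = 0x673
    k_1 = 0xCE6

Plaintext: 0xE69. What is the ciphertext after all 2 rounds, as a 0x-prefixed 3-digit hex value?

0xD8C

s_0 = plaintext = 0xE69
s_1 = Round(s_0, k_0) = 0x47F
s_2 = Round(s_1, k_1) = 0xD8C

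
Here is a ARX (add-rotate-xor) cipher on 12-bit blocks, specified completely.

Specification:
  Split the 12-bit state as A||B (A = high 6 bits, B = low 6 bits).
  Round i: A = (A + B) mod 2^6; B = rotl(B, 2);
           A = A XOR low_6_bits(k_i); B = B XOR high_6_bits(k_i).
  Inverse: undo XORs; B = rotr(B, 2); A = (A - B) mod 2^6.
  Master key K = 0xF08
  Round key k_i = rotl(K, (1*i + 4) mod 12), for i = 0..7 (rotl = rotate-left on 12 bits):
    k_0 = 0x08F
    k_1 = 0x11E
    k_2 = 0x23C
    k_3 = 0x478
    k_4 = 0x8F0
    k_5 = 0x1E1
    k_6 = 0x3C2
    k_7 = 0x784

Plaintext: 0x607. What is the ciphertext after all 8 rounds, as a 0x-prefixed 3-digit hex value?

0x0CA

s_0 = plaintext = 0x607
s_1 = Round(s_0, k_0) = 0x41E
s_2 = Round(s_1, k_1) = 0xC3D
s_3 = Round(s_2, k_2) = 0x47F
s_4 = Round(s_3, k_3) = 0xA2E
s_5 = Round(s_4, k_4) = 0x999
s_6 = Round(s_5, k_5) = 0x7A2
s_7 = Round(s_6, k_6) = 0x085
s_8 = Round(s_7, k_7) = 0x0CA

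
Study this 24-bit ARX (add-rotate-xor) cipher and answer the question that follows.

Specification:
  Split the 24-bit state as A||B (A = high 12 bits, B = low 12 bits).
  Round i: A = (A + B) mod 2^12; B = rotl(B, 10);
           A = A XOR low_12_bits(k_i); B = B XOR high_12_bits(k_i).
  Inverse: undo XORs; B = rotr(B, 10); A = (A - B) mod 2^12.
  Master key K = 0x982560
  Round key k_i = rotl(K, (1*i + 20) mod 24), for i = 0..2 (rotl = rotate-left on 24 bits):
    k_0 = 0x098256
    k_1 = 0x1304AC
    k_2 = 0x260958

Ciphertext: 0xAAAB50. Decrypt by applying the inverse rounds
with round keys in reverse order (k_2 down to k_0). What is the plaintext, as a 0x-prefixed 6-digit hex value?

0x440D45

s_0 = ciphertext = 0xAAAB50
s_1 = InvRound(s_0, k_2) = 0xF304C2
s_2 = InvRound(s_1, k_1) = 0x3D37C9
s_3 = InvRound(s_2, k_0) = 0x440D45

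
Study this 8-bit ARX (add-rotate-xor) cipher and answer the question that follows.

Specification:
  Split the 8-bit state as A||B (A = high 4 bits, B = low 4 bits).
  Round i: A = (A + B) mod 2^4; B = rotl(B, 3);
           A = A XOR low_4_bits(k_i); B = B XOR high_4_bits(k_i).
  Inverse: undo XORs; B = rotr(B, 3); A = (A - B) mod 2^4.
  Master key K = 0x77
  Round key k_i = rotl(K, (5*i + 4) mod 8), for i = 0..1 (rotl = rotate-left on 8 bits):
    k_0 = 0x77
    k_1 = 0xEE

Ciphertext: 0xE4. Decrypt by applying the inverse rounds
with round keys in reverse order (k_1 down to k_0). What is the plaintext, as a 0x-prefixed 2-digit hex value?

s_0 = ciphertext = 0xE4
s_1 = InvRound(s_0, k_1) = 0xB5
s_2 = InvRound(s_1, k_0) = 0x84

0x84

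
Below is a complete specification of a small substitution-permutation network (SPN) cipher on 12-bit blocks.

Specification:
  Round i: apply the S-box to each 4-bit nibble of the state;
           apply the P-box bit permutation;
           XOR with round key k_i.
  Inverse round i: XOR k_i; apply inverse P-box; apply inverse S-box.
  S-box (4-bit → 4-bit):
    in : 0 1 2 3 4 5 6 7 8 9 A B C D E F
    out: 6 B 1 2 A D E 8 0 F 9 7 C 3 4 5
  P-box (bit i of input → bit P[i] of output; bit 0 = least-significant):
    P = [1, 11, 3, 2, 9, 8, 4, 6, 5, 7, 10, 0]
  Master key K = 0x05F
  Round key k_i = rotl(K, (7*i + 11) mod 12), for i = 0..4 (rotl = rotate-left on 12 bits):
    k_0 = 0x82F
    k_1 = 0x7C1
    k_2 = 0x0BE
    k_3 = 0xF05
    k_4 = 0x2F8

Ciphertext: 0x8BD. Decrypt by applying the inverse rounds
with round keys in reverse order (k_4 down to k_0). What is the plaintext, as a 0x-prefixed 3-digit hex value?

0x5A0

s_0 = ciphertext = 0x8BD
s_1 = InvRound(s_0, k_4) = 0x7A4
s_2 = InvRound(s_1, k_3) = 0x183
s_3 = InvRound(s_2, k_2) = 0xA0C
s_4 = InvRound(s_3, k_1) = 0x646
s_5 = InvRound(s_4, k_0) = 0x5A0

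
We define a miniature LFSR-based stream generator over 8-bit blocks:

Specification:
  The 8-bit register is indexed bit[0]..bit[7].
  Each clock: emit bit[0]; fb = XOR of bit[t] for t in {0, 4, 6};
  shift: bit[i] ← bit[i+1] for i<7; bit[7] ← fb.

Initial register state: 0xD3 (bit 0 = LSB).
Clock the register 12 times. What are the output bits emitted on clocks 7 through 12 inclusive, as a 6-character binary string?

reg_0 = 0xD3
clock 1: out=1, reg = 0xE9
clock 2: out=1, reg = 0x74
clock 3: out=0, reg = 0x3A
clock 4: out=0, reg = 0x9D
clock 5: out=1, reg = 0x4E
clock 6: out=0, reg = 0xA7
clock 7: out=1, reg = 0xD3
clock 8: out=1, reg = 0xE9
clock 9: out=1, reg = 0x74
clock 10: out=0, reg = 0x3A
clock 11: out=0, reg = 0x9D
clock 12: out=1, reg = 0x4E

111001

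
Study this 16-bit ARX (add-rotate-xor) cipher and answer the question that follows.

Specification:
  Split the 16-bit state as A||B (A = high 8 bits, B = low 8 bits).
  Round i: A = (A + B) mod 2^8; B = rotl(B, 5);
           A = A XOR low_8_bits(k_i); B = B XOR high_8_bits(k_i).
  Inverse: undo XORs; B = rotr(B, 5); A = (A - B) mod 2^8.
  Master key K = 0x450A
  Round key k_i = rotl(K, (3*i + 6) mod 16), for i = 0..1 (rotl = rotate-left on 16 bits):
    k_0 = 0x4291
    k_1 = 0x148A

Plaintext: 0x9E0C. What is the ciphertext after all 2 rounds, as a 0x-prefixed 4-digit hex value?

0x746C

s_0 = plaintext = 0x9E0C
s_1 = Round(s_0, k_0) = 0x3BC3
s_2 = Round(s_1, k_1) = 0x746C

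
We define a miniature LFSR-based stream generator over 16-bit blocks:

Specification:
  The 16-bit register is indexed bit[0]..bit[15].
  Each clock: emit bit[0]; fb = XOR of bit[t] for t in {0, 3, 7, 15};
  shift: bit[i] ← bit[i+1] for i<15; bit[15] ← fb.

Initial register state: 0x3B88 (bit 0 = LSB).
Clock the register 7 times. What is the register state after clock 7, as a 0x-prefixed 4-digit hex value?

0xF477

reg_0 = 0x3B88
clock 1: out=0, reg = 0x1DC4
clock 2: out=0, reg = 0x8EE2
clock 3: out=0, reg = 0x4771
clock 4: out=1, reg = 0xA3B8
clock 5: out=0, reg = 0xD1DC
clock 6: out=0, reg = 0xE8EE
clock 7: out=0, reg = 0xF477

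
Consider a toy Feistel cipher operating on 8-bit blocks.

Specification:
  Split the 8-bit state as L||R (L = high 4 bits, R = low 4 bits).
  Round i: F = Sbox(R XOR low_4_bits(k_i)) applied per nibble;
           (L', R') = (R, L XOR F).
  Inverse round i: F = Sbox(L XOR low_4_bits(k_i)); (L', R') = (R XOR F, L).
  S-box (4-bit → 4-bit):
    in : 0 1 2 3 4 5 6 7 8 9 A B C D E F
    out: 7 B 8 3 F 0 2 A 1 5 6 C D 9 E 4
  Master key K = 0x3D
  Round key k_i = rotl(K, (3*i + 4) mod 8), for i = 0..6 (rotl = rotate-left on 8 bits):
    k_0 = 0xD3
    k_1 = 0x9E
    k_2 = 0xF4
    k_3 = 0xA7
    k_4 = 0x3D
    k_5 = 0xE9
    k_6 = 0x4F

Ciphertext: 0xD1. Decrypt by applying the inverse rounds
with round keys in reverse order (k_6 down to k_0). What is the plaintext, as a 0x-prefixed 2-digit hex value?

0x77

s_0 = ciphertext = 0xD1
s_1 = InvRound(s_0, k_6) = 0x9D
s_2 = InvRound(s_1, k_5) = 0xA9
s_3 = InvRound(s_2, k_4) = 0x3A
s_4 = InvRound(s_3, k_3) = 0x53
s_5 = InvRound(s_4, k_2) = 0x85
s_6 = InvRound(s_5, k_1) = 0x78
s_7 = InvRound(s_6, k_0) = 0x77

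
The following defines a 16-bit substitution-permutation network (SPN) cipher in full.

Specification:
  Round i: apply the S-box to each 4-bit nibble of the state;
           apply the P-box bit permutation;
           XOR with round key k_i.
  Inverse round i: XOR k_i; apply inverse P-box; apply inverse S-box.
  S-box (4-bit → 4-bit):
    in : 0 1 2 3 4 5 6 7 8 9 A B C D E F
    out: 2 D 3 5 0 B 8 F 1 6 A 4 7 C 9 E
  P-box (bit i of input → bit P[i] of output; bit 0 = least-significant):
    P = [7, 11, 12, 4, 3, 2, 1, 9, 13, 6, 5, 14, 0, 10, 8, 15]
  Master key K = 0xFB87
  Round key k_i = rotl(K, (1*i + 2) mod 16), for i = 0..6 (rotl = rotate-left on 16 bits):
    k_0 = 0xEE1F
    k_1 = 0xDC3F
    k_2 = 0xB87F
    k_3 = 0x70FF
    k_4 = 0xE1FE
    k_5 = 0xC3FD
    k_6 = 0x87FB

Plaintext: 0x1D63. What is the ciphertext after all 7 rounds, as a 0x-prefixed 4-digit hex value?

0x3C21

s_0 = plaintext = 0x1D63
s_1 = Round(s_0, k_0) = 0x3DBE
s_2 = Round(s_1, k_1) = 0x9D8C
s_3 = Round(s_2, k_2) = 0xE5D7
s_4 = Round(s_3, k_3) = 0x8A2C
s_5 = Round(s_4, k_4) = 0xB933
s_6 = Round(s_5, k_5) = 0xD217
s_7 = Round(s_6, k_6) = 0x3C21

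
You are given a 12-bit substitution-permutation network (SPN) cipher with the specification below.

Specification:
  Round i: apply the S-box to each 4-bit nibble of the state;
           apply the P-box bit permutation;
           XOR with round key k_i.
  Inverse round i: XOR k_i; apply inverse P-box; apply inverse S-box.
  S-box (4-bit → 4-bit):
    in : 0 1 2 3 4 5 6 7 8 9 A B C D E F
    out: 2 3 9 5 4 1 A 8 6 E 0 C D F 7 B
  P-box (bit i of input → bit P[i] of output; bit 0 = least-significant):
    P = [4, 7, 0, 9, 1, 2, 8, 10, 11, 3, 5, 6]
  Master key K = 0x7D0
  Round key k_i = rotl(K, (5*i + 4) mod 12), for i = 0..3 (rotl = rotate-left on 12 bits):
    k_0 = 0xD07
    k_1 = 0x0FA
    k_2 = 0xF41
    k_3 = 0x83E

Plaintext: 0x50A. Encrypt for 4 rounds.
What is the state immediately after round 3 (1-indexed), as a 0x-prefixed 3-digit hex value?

0xCFF

s_0 = plaintext = 0x50A
s_1 = Round(s_0, k_0) = 0x503
s_2 = Round(s_1, k_1) = 0x8EF
s_3 = Round(s_2, k_2) = 0xCFF
s_4 = Round(s_3, k_3) = 0x6C8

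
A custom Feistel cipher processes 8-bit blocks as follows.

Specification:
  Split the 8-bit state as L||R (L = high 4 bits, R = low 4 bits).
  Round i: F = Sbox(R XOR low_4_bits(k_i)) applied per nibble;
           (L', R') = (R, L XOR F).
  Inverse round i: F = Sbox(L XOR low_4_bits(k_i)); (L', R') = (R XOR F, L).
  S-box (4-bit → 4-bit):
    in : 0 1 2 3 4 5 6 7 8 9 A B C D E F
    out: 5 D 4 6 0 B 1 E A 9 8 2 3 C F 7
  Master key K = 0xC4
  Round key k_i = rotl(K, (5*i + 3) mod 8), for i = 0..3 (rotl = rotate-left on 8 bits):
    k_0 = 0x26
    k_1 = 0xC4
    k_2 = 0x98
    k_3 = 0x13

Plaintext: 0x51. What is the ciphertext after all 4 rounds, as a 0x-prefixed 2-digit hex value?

s_0 = plaintext = 0x51
s_1 = Round(s_0, k_0) = 0x1B
s_2 = Round(s_1, k_1) = 0xB6
s_3 = Round(s_2, k_2) = 0x64
s_4 = Round(s_3, k_3) = 0x48

0x48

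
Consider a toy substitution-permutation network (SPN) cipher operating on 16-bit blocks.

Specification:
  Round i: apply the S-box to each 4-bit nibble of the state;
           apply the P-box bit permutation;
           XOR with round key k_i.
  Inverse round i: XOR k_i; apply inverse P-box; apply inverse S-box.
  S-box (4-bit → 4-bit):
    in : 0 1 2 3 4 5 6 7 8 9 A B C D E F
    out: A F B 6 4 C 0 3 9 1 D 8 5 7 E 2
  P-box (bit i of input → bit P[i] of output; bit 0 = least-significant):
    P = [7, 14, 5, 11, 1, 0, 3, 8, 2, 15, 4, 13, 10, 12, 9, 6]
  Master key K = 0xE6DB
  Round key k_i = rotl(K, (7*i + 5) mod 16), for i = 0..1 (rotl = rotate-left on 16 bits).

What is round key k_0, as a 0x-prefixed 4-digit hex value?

0xDB7C

K = 0xE6DB
k_0 = rotl(K, (7*0+5) mod 16) = rotl(K, 5) = 0xDB7C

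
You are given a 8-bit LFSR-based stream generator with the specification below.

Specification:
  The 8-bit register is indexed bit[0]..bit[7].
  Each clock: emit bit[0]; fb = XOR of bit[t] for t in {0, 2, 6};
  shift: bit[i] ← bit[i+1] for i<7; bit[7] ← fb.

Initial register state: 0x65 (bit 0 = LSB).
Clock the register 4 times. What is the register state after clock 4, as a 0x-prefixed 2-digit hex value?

0x96

reg_0 = 0x65
clock 1: out=1, reg = 0xB2
clock 2: out=0, reg = 0x59
clock 3: out=1, reg = 0x2C
clock 4: out=0, reg = 0x96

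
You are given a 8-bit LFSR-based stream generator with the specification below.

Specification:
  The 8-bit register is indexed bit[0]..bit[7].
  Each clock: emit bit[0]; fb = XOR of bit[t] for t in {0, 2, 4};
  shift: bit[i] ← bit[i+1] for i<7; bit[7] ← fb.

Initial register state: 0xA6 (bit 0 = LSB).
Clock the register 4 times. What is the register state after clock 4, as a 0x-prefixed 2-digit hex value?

reg_0 = 0xA6
clock 1: out=0, reg = 0xD3
clock 2: out=1, reg = 0x69
clock 3: out=1, reg = 0xB4
clock 4: out=0, reg = 0x5A

0x5A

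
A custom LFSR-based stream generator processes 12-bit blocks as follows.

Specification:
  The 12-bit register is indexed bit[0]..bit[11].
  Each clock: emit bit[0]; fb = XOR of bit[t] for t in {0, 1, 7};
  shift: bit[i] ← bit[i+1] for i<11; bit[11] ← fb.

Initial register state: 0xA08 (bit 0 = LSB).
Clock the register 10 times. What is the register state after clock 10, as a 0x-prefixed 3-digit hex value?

0x062

reg_0 = 0xA08
clock 1: out=0, reg = 0x504
clock 2: out=0, reg = 0x282
clock 3: out=0, reg = 0x141
clock 4: out=1, reg = 0x8A0
clock 5: out=0, reg = 0xC50
clock 6: out=0, reg = 0x628
clock 7: out=0, reg = 0x314
clock 8: out=0, reg = 0x18A
clock 9: out=0, reg = 0x0C5
clock 10: out=1, reg = 0x062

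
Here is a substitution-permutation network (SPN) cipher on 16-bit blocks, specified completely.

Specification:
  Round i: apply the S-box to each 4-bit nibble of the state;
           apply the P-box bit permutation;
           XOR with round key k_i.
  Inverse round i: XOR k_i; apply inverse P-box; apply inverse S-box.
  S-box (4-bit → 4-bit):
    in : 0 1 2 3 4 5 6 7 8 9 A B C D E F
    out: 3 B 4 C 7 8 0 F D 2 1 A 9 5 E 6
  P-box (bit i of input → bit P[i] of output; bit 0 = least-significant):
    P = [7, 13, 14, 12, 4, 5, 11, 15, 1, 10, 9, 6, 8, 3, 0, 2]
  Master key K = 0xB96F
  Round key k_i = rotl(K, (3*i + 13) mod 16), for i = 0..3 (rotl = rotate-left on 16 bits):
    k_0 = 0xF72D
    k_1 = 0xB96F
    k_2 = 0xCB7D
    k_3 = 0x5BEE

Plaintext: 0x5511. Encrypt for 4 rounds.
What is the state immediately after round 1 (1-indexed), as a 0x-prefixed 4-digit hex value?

s_0 = plaintext = 0x5511
s_1 = Round(s_0, k_0) = 0x47D9
s_2 = Round(s_1, k_1) = 0x9634
s_3 = Round(s_2, k_2) = 0x23F5
s_4 = Round(s_3, k_3) = 0x418F

0x47D9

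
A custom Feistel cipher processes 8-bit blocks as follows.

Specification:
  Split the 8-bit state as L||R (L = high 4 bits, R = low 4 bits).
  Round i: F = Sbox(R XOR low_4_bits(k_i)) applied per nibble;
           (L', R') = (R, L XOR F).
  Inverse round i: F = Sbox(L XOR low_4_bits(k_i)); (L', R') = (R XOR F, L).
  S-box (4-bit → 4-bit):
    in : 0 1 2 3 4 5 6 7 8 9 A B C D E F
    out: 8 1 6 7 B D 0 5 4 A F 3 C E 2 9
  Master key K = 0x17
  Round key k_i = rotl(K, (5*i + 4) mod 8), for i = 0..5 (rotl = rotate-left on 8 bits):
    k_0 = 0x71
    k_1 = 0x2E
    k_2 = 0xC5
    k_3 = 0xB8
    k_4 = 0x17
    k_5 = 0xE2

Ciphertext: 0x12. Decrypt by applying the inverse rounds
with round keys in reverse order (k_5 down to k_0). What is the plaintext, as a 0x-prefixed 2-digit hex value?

0x2B

s_0 = ciphertext = 0x12
s_1 = InvRound(s_0, k_5) = 0x51
s_2 = InvRound(s_1, k_4) = 0x75
s_3 = InvRound(s_2, k_3) = 0xC7
s_4 = InvRound(s_3, k_2) = 0xDC
s_5 = InvRound(s_4, k_1) = 0xBD
s_6 = InvRound(s_5, k_0) = 0x2B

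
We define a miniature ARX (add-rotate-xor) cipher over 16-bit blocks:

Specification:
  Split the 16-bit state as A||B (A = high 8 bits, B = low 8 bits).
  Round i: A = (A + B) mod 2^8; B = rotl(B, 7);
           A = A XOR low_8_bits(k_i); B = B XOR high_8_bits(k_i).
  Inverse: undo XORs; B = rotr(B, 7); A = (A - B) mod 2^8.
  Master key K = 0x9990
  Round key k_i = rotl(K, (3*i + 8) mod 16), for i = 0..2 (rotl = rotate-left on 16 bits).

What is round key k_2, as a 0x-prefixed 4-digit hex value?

0x2664

K = 0x9990
k_0 = rotl(K, (3*0+8) mod 16) = rotl(K, 8) = 0x9099
k_1 = rotl(K, (3*1+8) mod 16) = rotl(K, 11) = 0x84CC
k_2 = rotl(K, (3*2+8) mod 16) = rotl(K, 14) = 0x2664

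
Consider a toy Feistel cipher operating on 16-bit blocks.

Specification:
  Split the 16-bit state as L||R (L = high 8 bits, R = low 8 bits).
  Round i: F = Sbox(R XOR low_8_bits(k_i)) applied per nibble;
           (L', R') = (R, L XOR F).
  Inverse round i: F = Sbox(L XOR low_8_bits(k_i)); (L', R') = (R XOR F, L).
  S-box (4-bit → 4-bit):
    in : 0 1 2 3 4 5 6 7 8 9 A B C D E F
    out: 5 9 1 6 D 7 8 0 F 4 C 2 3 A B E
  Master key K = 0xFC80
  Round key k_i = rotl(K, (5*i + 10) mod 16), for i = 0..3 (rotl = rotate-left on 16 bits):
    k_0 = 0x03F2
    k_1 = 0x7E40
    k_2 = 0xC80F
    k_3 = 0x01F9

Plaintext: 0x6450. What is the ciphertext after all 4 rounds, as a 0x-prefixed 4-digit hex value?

s_0 = plaintext = 0x6450
s_1 = Round(s_0, k_0) = 0x50A5
s_2 = Round(s_1, k_1) = 0xA5E7
s_3 = Round(s_2, k_2) = 0xE71A
s_4 = Round(s_3, k_3) = 0x1A51

0x1A51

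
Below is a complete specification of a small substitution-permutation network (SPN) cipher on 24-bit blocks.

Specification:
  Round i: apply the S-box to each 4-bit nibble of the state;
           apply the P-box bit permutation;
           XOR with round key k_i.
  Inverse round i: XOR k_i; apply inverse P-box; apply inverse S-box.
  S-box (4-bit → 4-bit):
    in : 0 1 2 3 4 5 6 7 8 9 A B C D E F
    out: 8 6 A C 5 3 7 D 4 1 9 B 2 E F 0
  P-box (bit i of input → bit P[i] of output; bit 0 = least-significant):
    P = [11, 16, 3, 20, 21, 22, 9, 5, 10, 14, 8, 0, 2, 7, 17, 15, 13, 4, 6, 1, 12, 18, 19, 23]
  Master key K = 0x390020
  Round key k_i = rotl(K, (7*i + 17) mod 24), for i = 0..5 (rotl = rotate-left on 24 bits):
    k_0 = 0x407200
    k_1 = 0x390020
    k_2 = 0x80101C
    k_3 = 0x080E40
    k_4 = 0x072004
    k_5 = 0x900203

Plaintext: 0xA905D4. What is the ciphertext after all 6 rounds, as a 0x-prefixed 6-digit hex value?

s_0 = plaintext = 0xA905D4
s_1 = Round(s_0, k_0) = 0x808C28
s_2 = Round(s_1, k_1) = 0x73400A
s_3 = Round(s_2, k_2) = 0x1A087B
s_4 = Round(s_3, k_3) = 0x35A562
s_5 = Round(s_4, k_4) = 0xFEC610
s_6 = Round(s_5, k_5) = 0xC065D1

0xC065D1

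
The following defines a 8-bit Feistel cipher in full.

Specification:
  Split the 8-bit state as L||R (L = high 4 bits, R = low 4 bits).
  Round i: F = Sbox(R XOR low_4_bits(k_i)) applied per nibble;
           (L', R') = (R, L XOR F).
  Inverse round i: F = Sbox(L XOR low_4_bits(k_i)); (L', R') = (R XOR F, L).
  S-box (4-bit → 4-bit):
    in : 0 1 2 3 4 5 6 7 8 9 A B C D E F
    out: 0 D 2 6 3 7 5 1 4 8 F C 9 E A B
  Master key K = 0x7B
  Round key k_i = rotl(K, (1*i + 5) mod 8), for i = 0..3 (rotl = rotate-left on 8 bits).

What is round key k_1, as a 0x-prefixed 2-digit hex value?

K = 0x7B
k_0 = rotl(K, (1*0+5) mod 8) = rotl(K, 5) = 0x6F
k_1 = rotl(K, (1*1+5) mod 8) = rotl(K, 6) = 0xDE

0xDE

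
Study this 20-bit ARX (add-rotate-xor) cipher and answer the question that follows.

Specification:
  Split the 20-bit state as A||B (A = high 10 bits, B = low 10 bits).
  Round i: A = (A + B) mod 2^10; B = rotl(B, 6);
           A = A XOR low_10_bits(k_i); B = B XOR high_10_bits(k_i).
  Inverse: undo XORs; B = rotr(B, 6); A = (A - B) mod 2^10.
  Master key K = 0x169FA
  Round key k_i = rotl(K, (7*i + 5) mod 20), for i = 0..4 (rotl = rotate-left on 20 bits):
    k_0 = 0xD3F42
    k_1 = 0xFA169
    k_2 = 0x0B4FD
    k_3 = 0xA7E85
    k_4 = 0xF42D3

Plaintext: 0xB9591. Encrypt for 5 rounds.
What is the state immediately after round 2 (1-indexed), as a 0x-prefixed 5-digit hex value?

s_0 = plaintext = 0xB9591
s_1 = Round(s_0, k_0) = 0xCD316
s_2 = Round(s_1, k_1) = 0xC8E59
s_3 = Round(s_2, k_2) = 0x60648
s_4 = Round(s_3, k_3) = 0x530BB
s_5 = Round(s_4, k_4) = 0x3511B

0xC8E59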